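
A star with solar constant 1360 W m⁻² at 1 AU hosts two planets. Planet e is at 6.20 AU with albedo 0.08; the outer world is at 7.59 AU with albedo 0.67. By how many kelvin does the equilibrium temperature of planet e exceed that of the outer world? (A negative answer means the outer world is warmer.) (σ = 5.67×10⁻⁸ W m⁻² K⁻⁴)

ΔT ≈ 32.9 K

T_eq = [S₀(1−A)/(4σd²)]^(1/4), so T ∝ (1−A)^(1/4) / √d.
T₁ = [1360×0.92/(4×5.67×10⁻⁸×6.20²)]^(1/4) = 109.45 K.
T₂ = [1360×0.33/(4×5.67×10⁻⁸×7.59²)]^(1/4) = 76.56 K.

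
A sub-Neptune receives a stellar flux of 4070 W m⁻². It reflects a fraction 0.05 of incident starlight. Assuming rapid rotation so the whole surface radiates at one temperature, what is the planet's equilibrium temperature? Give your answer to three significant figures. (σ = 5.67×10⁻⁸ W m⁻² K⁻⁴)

T_eq ≈ 361 K

Energy balance: absorbed = emitted ⇒ πR²·S(1−A) = 4πR²·σT_eq⁴, so T_eq⁴ = S(1−A)/(4σ).
T_eq = [4070 × 0.95 / (4 × 5.67×10⁻⁸)]^(1/4) = (1.70×10¹⁰)^(1/4) = 361 K.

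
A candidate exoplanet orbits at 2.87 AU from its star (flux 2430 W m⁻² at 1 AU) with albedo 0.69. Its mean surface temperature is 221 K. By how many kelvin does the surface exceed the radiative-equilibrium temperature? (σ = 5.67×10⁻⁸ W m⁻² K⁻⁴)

ΔT ≈ 79.3 K

S = 2430/2.87² = 295.0 W m⁻².
T_eq = [S(1−A)/(4σ)]^(1/4) = [295.0×0.31/(4×5.67×10⁻⁸)]^(1/4) = 141.7 K.
ΔT = T_surf − T_eq = 221 − 141.7.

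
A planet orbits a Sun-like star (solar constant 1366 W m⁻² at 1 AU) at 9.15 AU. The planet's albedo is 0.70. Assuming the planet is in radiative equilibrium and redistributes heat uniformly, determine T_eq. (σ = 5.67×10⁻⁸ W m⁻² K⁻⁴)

T_eq ≈ 68.2 K

Flux at 9.15 AU: S = 1366/9.15² = 16.3 W m⁻².
Energy balance: absorbed = emitted ⇒ πR²·S(1−A) = 4πR²·σT_eq⁴, so T_eq⁴ = S(1−A)/(4σ).
T_eq = [16.3 × 0.30 / (4 × 5.67×10⁻⁸)]^(1/4) = (2.16×10⁷)^(1/4) = 68.2 K.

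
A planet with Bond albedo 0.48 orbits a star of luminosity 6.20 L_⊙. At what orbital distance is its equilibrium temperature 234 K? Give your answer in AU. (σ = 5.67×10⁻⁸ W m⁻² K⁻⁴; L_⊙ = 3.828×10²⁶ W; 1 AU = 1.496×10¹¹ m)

d ≈ 2.54 AU

L = 6.20 × 3.828×10²⁶ = 2.37×10²⁷ W.
From T_eq⁴ = L(1−A)/(16πσd²): d = √[L(1−A)/(16πσT_eq⁴)].
d = √[2.37×10²⁷ × 0.52 / (16π × 5.67×10⁻⁸ × (234)⁴)] = 3.80×10¹¹ m = 2.54 AU.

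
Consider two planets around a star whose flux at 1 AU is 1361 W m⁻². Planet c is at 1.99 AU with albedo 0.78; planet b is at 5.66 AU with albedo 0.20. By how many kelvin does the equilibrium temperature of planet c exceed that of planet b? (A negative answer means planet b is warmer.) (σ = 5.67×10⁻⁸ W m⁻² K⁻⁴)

T_eq = [S₀(1−A)/(4σd²)]^(1/4), so T ∝ (1−A)^(1/4) / √d.
T₁ = [1361×0.22/(4×5.67×10⁻⁸×1.99²)]^(1/4) = 135.12 K.
T₂ = [1361×0.80/(4×5.67×10⁻⁸×5.66²)]^(1/4) = 110.64 K.

ΔT ≈ 24.5 K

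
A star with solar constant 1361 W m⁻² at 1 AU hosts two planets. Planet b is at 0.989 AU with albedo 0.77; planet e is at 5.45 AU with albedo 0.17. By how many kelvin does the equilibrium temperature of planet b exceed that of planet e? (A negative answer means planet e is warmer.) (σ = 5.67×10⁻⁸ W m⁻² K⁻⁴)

T_eq = [S₀(1−A)/(4σd²)]^(1/4), so T ∝ (1−A)^(1/4) / √d.
T₁ = [1361×0.23/(4×5.67×10⁻⁸×0.989²)]^(1/4) = 193.82 K.
T₂ = [1361×0.83/(4×5.67×10⁻⁸×5.45²)]^(1/4) = 113.80 K.

ΔT ≈ 80.0 K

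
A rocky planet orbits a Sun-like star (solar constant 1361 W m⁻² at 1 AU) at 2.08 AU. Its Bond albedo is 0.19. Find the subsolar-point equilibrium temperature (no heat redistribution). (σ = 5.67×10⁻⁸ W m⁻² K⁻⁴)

Flux at 2.08 AU: S = 1361/2.08² = 315 W m⁻².
At the subsolar point the surface absorbs S(1−A) and emits σT⁴ per unit area — no factor of 4, since only the local patch is in balance.
T = [315 × 0.81 / 5.67×10⁻⁸]^(1/4) = (4.49×10⁹)^(1/4) = 259 K.

T_ss ≈ 259 K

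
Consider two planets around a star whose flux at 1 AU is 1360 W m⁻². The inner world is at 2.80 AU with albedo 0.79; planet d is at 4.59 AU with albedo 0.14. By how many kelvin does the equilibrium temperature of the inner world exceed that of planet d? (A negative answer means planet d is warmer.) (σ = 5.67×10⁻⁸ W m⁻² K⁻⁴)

T_eq = [S₀(1−A)/(4σd²)]^(1/4), so T ∝ (1−A)^(1/4) / √d.
T₁ = [1360×0.21/(4×5.67×10⁻⁸×2.80²)]^(1/4) = 112.58 K.
T₂ = [1360×0.86/(4×5.67×10⁻⁸×4.59²)]^(1/4) = 125.08 K.

ΔT ≈ -12.5 K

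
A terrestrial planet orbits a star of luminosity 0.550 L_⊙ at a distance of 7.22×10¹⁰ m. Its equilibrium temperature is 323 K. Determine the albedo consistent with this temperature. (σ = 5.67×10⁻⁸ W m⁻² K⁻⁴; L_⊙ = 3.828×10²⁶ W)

L = 0.550 × 3.828×10²⁶ = 2.11×10²⁶ W.
Flux: S = L/(4πd²) = 2.11×10²⁶/(4π×(7.22×10¹⁰)²) = 3210 W m⁻².
From T_eq⁴ = S(1−A)/(4σ): 1−A = 4σT_eq⁴/S.
1−A = 4 × 5.67×10⁻⁸ × (323)⁴ / 3210 = 0.768.

A ≈ 0.23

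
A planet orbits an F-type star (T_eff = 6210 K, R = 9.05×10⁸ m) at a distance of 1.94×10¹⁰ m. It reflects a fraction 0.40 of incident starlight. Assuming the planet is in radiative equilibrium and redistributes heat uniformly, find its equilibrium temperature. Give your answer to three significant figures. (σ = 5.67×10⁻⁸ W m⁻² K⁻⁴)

L = 4πR_⋆²σT_⋆⁴ = 4π(9.05×10⁸)² × 5.67×10⁻⁸ × (6210)⁴ = 8.68×10²⁶ W.
S = L/(4πd²) = 1.84×10⁵ W m⁻².
Energy balance: absorbed = emitted ⇒ πR²·S(1−A) = 4πR²·σT_eq⁴, so T_eq⁴ = S(1−A)/(4σ).
T_eq = [1.84×10⁵ × 0.60 / (4 × 5.67×10⁻⁸)]^(1/4) = (4.85×10¹¹)^(1/4) = 835 K.

T_eq ≈ 835 K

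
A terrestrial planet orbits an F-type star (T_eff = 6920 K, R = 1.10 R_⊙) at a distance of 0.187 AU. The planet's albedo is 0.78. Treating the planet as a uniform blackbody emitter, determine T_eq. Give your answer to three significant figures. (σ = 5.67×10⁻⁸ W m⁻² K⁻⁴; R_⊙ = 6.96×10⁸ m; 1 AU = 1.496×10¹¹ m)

R_⋆ = 1.10 × 6.96×10⁸ = 7.66×10⁸ m.
d = 0.187 AU = 2.80×10¹⁰ m.
L = 4πR_⋆²σT_⋆⁴ = 4π(7.66×10⁸)² × 5.67×10⁻⁸ × (6920)⁴ = 9.58×10²⁶ W.
S = L/(4πd²) = 9.74×10⁴ W m⁻².
Energy balance: absorbed = emitted ⇒ πR²·S(1−A) = 4πR²·σT_eq⁴, so T_eq⁴ = S(1−A)/(4σ).
T_eq = [9.74×10⁴ × 0.22 / (4 × 5.67×10⁻⁸)]^(1/4) = (9.45×10¹⁰)^(1/4) = 554 K.

T_eq ≈ 554 K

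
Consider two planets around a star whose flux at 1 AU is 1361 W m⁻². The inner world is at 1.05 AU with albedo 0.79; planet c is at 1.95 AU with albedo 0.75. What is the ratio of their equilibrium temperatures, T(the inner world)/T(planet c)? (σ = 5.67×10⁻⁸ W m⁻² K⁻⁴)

T_eq = [S₀(1−A)/(4σd²)]^(1/4), so T ∝ (1−A)^(1/4) / √d.
T₁ = [1361×0.21/(4×5.67×10⁻⁸×1.05²)]^(1/4) = 183.87 K.
T₂ = [1361×0.25/(4×5.67×10⁻⁸×1.95²)]^(1/4) = 140.94 K.

T₁/T₂ ≈ 1.305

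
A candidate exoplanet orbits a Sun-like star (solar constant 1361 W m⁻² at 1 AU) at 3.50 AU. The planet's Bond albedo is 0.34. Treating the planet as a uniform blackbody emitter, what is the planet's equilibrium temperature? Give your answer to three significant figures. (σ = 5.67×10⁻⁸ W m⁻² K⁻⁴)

T_eq ≈ 134 K

Flux at 3.50 AU: S = 1361/3.50² = 111 W m⁻².
Energy balance: absorbed = emitted ⇒ πR²·S(1−A) = 4πR²·σT_eq⁴, so T_eq⁴ = S(1−A)/(4σ).
T_eq = [111 × 0.66 / (4 × 5.67×10⁻⁸)]^(1/4) = (3.23×10⁸)^(1/4) = 134 K.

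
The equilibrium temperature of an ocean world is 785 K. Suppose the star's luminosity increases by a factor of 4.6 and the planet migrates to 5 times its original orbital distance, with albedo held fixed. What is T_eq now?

T_eq ∝ L^(1/4) · d^(−1/2).
T′ = 785 × 4.6^(1/4) / 5^(1/2) = 514 K.

T_eq ≈ 514 K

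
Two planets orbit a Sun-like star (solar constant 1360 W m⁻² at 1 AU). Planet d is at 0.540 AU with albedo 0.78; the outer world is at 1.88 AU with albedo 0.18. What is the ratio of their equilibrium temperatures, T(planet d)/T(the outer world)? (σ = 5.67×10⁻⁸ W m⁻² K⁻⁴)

T_eq = [S₀(1−A)/(4σd²)]^(1/4), so T ∝ (1−A)^(1/4) / √d.
T₁ = [1360×0.22/(4×5.67×10⁻⁸×0.540²)]^(1/4) = 259.35 K.
T₂ = [1360×0.82/(4×5.67×10⁻⁸×1.88²)]^(1/4) = 193.13 K.

T₁/T₂ ≈ 1.343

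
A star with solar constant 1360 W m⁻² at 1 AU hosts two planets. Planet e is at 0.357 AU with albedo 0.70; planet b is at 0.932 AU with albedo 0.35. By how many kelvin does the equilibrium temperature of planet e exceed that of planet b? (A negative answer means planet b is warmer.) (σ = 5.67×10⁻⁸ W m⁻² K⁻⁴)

T_eq = [S₀(1−A)/(4σd²)]^(1/4), so T ∝ (1−A)^(1/4) / √d.
T₁ = [1360×0.30/(4×5.67×10⁻⁸×0.357²)]^(1/4) = 344.68 K.
T₂ = [1360×0.65/(4×5.67×10⁻⁸×0.932²)]^(1/4) = 258.82 K.

ΔT ≈ 85.9 K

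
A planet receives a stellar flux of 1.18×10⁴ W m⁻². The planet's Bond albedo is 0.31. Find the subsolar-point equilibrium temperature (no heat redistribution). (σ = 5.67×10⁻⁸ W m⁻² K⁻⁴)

At the subsolar point the surface absorbs S(1−A) and emits σT⁴ per unit area — no factor of 4, since only the local patch is in balance.
T = [1.18×10⁴ × 0.69 / 5.67×10⁻⁸]^(1/4) = (1.44×10¹¹)^(1/4) = 616 K.

T_ss ≈ 616 K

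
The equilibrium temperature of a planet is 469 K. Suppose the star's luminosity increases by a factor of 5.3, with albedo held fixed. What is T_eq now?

T_eq ∝ L^(1/4) · d^(−1/2).
T′ = 469 × 5.3^(1/4) = 712 K.

T_eq ≈ 712 K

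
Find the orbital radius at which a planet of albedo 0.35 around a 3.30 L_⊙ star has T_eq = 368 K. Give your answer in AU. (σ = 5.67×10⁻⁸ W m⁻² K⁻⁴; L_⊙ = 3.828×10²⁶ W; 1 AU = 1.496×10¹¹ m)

L = 3.30 × 3.828×10²⁶ = 1.26×10²⁷ W.
From T_eq⁴ = L(1−A)/(16πσd²): d = √[L(1−A)/(16πσT_eq⁴)].
d = √[1.26×10²⁷ × 0.65 / (16π × 5.67×10⁻⁸ × (368)⁴)] = 1.25×10¹¹ m = 0.838 AU.

d ≈ 0.838 AU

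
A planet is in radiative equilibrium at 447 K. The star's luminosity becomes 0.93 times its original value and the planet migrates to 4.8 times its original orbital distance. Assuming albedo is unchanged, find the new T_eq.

T_eq ∝ L^(1/4) · d^(−1/2).
T′ = 447 × 0.93^(1/4) / 4.8^(1/2) = 200 K.

T_eq ≈ 200 K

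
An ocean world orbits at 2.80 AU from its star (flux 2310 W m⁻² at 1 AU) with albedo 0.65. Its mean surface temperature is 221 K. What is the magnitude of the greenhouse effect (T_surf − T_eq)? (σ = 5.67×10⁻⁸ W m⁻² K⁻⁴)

ΔT ≈ 75.0 K

S = 2310/2.80² = 294.6 W m⁻².
T_eq = [S(1−A)/(4σ)]^(1/4) = [294.6×0.35/(4×5.67×10⁻⁸)]^(1/4) = 146.0 K.
ΔT = T_surf − T_eq = 221 − 146.0.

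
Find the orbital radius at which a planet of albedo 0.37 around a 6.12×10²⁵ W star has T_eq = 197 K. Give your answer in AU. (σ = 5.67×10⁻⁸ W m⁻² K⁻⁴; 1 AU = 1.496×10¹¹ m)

d ≈ 0.634 AU

From T_eq⁴ = L(1−A)/(16πσd²): d = √[L(1−A)/(16πσT_eq⁴)].
d = √[6.12×10²⁵ × 0.63 / (16π × 5.67×10⁻⁸ × (197)⁴)] = 9.48×10¹⁰ m = 0.634 AU.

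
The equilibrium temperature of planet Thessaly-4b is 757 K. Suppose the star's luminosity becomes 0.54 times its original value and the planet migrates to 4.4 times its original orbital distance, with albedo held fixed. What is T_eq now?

T_eq ∝ L^(1/4) · d^(−1/2).
T′ = 757 × 0.54^(1/4) / 4.4^(1/2) = 309 K.

T_eq ≈ 309 K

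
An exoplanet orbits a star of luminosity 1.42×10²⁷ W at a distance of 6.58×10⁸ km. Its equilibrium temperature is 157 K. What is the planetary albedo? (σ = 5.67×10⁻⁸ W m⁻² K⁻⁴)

A ≈ 0.47

d = 6.58×10⁸ km = 6.58×10¹¹ m.
Flux: S = L/(4πd²) = 1.42×10²⁷/(4π×(6.58×10¹¹)²) = 261 W m⁻².
From T_eq⁴ = S(1−A)/(4σ): 1−A = 4σT_eq⁴/S.
1−A = 4 × 5.67×10⁻⁸ × (157)⁴ / 261 = 0.528.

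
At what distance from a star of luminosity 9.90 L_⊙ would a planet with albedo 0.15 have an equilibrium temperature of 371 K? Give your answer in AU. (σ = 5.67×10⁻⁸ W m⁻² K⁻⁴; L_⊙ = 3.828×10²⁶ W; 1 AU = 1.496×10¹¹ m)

d ≈ 1.63 AU

L = 9.90 × 3.828×10²⁶ = 3.79×10²⁷ W.
From T_eq⁴ = L(1−A)/(16πσd²): d = √[L(1−A)/(16πσT_eq⁴)].
d = √[3.79×10²⁷ × 0.85 / (16π × 5.67×10⁻⁸ × (371)⁴)] = 2.44×10¹¹ m = 1.63 AU.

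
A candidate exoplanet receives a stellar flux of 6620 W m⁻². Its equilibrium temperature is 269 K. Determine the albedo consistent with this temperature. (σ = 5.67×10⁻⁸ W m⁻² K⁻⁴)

A ≈ 0.82

From T_eq⁴ = S(1−A)/(4σ): 1−A = 4σT_eq⁴/S.
1−A = 4 × 5.67×10⁻⁸ × (269)⁴ / 6620 = 0.179.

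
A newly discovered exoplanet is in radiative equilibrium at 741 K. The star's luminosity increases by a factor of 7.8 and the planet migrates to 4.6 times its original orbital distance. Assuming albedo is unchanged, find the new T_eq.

T_eq ≈ 577 K

T_eq ∝ L^(1/4) · d^(−1/2).
T′ = 741 × 7.8^(1/4) / 4.6^(1/2) = 577 K.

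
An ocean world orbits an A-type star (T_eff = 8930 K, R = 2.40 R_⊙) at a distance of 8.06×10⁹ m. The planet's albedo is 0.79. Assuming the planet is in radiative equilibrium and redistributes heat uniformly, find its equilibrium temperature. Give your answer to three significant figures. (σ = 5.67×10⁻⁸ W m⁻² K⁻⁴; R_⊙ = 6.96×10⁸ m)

R_⋆ = 2.40 × 6.96×10⁸ = 1.67×10⁹ m.
L = 4πR_⋆²σT_⋆⁴ = 4π(1.67×10⁹)² × 5.67×10⁻⁸ × (8930)⁴ = 1.26×10²⁸ W.
S = L/(4πd²) = 1.55×10⁷ W m⁻².
Energy balance: absorbed = emitted ⇒ πR²·S(1−A) = 4πR²·σT_eq⁴, so T_eq⁴ = S(1−A)/(4σ).
T_eq = [1.55×10⁷ × 0.21 / (4 × 5.67×10⁻⁸)]^(1/4) = (1.43×10¹³)^(1/4) = 1950 K.

T_eq ≈ 1950 K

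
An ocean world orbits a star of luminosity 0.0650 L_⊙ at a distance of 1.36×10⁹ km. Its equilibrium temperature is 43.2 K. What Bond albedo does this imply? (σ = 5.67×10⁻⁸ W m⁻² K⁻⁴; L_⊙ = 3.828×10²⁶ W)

d = 1.36×10⁹ km = 1.36×10¹² m.
L = 0.0650 × 3.828×10²⁶ = 2.49×10²⁵ W.
Flux: S = L/(4πd²) = 2.49×10²⁵/(4π×(1.36×10¹²)²) = 1.07 W m⁻².
From T_eq⁴ = S(1−A)/(4σ): 1−A = 4σT_eq⁴/S.
1−A = 4 × 5.67×10⁻⁸ × (43.2)⁴ / 1.07 = 0.738.

A ≈ 0.26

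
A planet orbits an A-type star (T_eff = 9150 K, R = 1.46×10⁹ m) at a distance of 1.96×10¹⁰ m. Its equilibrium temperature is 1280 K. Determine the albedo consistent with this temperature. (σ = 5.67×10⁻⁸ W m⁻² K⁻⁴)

L = 4πR_⋆²σT_⋆⁴ = 4π(1.46×10⁹)² × 5.67×10⁻⁸ × (9150)⁴ = 1.06×10²⁸ W.
S = L/(4πd²) = 2.21×10⁶ W m⁻².
From T_eq⁴ = S(1−A)/(4σ): 1−A = 4σT_eq⁴/S.
1−A = 4 × 5.67×10⁻⁸ × (1280)⁴ / 2.21×10⁶ = 0.276.

A ≈ 0.72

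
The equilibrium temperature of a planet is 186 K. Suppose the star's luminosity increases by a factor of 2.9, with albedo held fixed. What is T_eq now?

T_eq ∝ L^(1/4) · d^(−1/2).
T′ = 186 × 2.9^(1/4) = 243 K.

T_eq ≈ 243 K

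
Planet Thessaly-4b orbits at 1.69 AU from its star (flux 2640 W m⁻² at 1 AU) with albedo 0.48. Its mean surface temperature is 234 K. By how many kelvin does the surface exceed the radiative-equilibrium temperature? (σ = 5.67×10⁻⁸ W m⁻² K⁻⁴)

ΔT ≈ 19.4 K

S = 2640/1.69² = 924.3 W m⁻².
T_eq = [S(1−A)/(4σ)]^(1/4) = [924.3×0.52/(4×5.67×10⁻⁸)]^(1/4) = 214.6 K.
ΔT = T_surf − T_eq = 234 − 214.6.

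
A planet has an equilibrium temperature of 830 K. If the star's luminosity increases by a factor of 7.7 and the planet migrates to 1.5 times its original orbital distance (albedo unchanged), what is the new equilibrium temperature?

T_eq ∝ L^(1/4) · d^(−1/2).
T′ = 830 × 7.7^(1/4) / 1.5^(1/2) = 1130 K.

T_eq ≈ 1130 K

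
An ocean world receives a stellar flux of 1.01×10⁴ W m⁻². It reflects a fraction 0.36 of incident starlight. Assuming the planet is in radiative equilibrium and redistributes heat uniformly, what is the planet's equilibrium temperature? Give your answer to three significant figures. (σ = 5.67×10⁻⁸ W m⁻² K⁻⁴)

T_eq ≈ 411 K

Energy balance: absorbed = emitted ⇒ πR²·S(1−A) = 4πR²·σT_eq⁴, so T_eq⁴ = S(1−A)/(4σ).
T_eq = [1.01×10⁴ × 0.64 / (4 × 5.67×10⁻⁸)]^(1/4) = (2.85×10¹⁰)^(1/4) = 411 K.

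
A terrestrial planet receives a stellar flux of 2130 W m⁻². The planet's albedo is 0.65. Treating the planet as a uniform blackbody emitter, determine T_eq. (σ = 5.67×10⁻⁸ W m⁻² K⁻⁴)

T_eq ≈ 239 K

Energy balance: absorbed = emitted ⇒ πR²·S(1−A) = 4πR²·σT_eq⁴, so T_eq⁴ = S(1−A)/(4σ).
T_eq = [2130 × 0.35 / (4 × 5.67×10⁻⁸)]^(1/4) = (3.29×10⁹)^(1/4) = 239 K.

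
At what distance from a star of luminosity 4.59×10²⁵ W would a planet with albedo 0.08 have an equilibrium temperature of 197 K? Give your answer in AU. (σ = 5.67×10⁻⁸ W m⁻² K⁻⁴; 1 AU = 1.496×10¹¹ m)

d ≈ 0.663 AU

From T_eq⁴ = L(1−A)/(16πσd²): d = √[L(1−A)/(16πσT_eq⁴)].
d = √[4.59×10²⁵ × 0.92 / (16π × 5.67×10⁻⁸ × (197)⁴)] = 9.92×10¹⁰ m = 0.663 AU.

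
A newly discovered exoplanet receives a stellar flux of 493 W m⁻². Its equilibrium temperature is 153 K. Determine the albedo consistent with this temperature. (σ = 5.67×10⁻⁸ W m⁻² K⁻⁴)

From T_eq⁴ = S(1−A)/(4σ): 1−A = 4σT_eq⁴/S.
1−A = 4 × 5.67×10⁻⁸ × (153)⁴ / 493 = 0.252.

A ≈ 0.75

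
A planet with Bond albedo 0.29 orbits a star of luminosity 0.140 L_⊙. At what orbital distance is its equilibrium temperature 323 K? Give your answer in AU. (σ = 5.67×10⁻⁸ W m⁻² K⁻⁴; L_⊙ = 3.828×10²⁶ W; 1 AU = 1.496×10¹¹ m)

d ≈ 0.234 AU

L = 0.140 × 3.828×10²⁶ = 5.36×10²⁵ W.
From T_eq⁴ = L(1−A)/(16πσd²): d = √[L(1−A)/(16πσT_eq⁴)].
d = √[5.36×10²⁵ × 0.71 / (16π × 5.67×10⁻⁸ × (323)⁴)] = 3.50×10¹⁰ m = 0.234 AU.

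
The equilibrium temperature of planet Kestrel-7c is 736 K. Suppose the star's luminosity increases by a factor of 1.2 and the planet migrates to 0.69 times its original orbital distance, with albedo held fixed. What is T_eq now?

T_eq ≈ 927 K

T_eq ∝ L^(1/4) · d^(−1/2).
T′ = 736 × 1.2^(1/4) / 0.69^(1/2) = 927 K.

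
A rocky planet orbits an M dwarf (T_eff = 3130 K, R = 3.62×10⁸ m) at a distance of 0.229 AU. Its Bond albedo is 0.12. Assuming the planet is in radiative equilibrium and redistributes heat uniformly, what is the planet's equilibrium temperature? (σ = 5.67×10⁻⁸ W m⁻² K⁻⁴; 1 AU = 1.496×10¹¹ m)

T_eq ≈ 220 K

d = 0.229 AU = 3.43×10¹⁰ m.
L = 4πR_⋆²σT_⋆⁴ = 4π(3.62×10⁸)² × 5.67×10⁻⁸ × (3130)⁴ = 8.96×10²⁴ W.
S = L/(4πd²) = 608 W m⁻².
Energy balance: absorbed = emitted ⇒ πR²·S(1−A) = 4πR²·σT_eq⁴, so T_eq⁴ = S(1−A)/(4σ).
T_eq = [608 × 0.88 / (4 × 5.67×10⁻⁸)]^(1/4) = (2.36×10⁹)^(1/4) = 220 K.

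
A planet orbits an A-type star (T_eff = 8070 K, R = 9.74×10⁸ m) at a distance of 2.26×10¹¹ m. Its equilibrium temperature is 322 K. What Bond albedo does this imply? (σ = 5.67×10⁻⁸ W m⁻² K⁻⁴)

A ≈ 0.45

L = 4πR_⋆²σT_⋆⁴ = 4π(9.74×10⁸)² × 5.67×10⁻⁸ × (8070)⁴ = 2.87×10²⁷ W.
S = L/(4πd²) = 4470 W m⁻².
From T_eq⁴ = S(1−A)/(4σ): 1−A = 4σT_eq⁴/S.
1−A = 4 × 5.67×10⁻⁸ × (322)⁴ / 4470 = 0.546.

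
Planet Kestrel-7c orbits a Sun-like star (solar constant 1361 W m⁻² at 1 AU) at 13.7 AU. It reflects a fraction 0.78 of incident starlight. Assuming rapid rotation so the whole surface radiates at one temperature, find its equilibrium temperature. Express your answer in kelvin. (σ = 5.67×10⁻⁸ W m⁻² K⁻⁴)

Flux at 13.7 AU: S = 1361/13.7² = 7.25 W m⁻².
Energy balance: absorbed = emitted ⇒ πR²·S(1−A) = 4πR²·σT_eq⁴, so T_eq⁴ = S(1−A)/(4σ).
T_eq = [7.25 × 0.22 / (4 × 5.67×10⁻⁸)]^(1/4) = (7.03×10⁶)^(1/4) = 51.5 K.

T_eq ≈ 51.5 K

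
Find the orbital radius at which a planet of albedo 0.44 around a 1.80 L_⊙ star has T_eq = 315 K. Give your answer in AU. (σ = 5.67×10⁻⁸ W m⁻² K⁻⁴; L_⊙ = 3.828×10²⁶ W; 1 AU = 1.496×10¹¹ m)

L = 1.80 × 3.828×10²⁶ = 6.89×10²⁶ W.
From T_eq⁴ = L(1−A)/(16πσd²): d = √[L(1−A)/(16πσT_eq⁴)].
d = √[6.89×10²⁶ × 0.56 / (16π × 5.67×10⁻⁸ × (315)⁴)] = 1.17×10¹¹ m = 0.784 AU.

d ≈ 0.784 AU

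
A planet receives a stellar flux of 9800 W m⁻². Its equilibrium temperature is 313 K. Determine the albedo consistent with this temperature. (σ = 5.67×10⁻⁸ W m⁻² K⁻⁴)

A ≈ 0.78

From T_eq⁴ = S(1−A)/(4σ): 1−A = 4σT_eq⁴/S.
1−A = 4 × 5.67×10⁻⁸ × (313)⁴ / 9800 = 0.222.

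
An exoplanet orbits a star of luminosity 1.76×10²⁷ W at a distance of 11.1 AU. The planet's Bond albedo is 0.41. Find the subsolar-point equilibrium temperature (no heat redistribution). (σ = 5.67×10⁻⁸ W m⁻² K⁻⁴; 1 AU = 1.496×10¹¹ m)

T_ss ≈ 152 K

d = 11.1 AU = 1.66×10¹² m.
Flux: S = L/(4πd²) = 1.76×10²⁷/(4π×(1.66×10¹²)²) = 50.8 W m⁻².
At the subsolar point the surface absorbs S(1−A) and emits σT⁴ per unit area — no factor of 4, since only the local patch is in balance.
T = [50.8 × 0.59 / 5.67×10⁻⁸]^(1/4) = (5.29×10⁸)^(1/4) = 152 K.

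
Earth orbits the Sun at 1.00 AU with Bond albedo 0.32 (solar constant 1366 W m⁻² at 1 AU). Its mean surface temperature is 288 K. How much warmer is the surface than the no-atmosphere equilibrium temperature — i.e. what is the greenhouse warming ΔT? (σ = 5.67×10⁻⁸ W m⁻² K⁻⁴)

ΔT ≈ 35.0 K

S = 1366/1.00² = 1366 W m⁻².
T_eq = [S(1−A)/(4σ)]^(1/4) = [1366×0.68/(4×5.67×10⁻⁸)]^(1/4) = 253.0 K.
ΔT = T_surf − T_eq = 288 − 253.0.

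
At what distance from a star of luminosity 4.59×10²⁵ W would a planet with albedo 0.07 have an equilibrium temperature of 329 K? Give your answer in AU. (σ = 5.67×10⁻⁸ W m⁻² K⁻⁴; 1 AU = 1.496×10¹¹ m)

From T_eq⁴ = L(1−A)/(16πσd²): d = √[L(1−A)/(16πσT_eq⁴)].
d = √[4.59×10²⁵ × 0.93 / (16π × 5.67×10⁻⁸ × (329)⁴)] = 3.58×10¹⁰ m = 0.239 AU.

d ≈ 0.239 AU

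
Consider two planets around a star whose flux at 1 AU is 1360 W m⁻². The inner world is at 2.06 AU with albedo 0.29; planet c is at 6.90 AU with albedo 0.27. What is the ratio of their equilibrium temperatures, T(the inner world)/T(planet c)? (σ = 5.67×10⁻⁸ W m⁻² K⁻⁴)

T_eq = [S₀(1−A)/(4σd²)]^(1/4), so T ∝ (1−A)^(1/4) / √d.
T₁ = [1360×0.71/(4×5.67×10⁻⁸×2.06²)]^(1/4) = 177.97 K.
T₂ = [1360×0.73/(4×5.67×10⁻⁸×6.90²)]^(1/4) = 97.92 K.

T₁/T₂ ≈ 1.818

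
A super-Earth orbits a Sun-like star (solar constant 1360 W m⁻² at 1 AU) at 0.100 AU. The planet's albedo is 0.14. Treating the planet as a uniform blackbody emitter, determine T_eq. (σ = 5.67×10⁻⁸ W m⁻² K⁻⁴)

T_eq ≈ 847 K

Flux at 0.100 AU: S = 1360/0.100² = 1.36×10⁵ W m⁻².
Energy balance: absorbed = emitted ⇒ πR²·S(1−A) = 4πR²·σT_eq⁴, so T_eq⁴ = S(1−A)/(4σ).
T_eq = [1.36×10⁵ × 0.86 / (4 × 5.67×10⁻⁸)]^(1/4) = (5.16×10¹¹)^(1/4) = 847 K.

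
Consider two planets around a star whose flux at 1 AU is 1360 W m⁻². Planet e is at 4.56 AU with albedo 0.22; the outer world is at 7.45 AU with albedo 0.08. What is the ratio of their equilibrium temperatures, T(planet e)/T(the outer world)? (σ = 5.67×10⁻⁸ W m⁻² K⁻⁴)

T_eq = [S₀(1−A)/(4σd²)]^(1/4), so T ∝ (1−A)^(1/4) / √d.
T₁ = [1360×0.78/(4×5.67×10⁻⁸×4.56²)]^(1/4) = 122.47 K.
T₂ = [1360×0.92/(4×5.67×10⁻⁸×7.45²)]^(1/4) = 99.85 K.

T₁/T₂ ≈ 1.227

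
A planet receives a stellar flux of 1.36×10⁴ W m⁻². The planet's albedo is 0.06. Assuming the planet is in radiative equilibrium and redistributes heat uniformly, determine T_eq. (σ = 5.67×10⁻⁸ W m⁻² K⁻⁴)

Energy balance: absorbed = emitted ⇒ πR²·S(1−A) = 4πR²·σT_eq⁴, so T_eq⁴ = S(1−A)/(4σ).
T_eq = [1.36×10⁴ × 0.94 / (4 × 5.67×10⁻⁸)]^(1/4) = (5.64×10¹⁰)^(1/4) = 487 K.

T_eq ≈ 487 K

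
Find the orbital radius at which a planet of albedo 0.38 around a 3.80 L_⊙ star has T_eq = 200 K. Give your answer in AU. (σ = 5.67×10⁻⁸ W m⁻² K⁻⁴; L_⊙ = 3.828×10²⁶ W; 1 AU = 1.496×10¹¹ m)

d ≈ 2.97 AU

L = 3.80 × 3.828×10²⁶ = 1.45×10²⁷ W.
From T_eq⁴ = L(1−A)/(16πσd²): d = √[L(1−A)/(16πσT_eq⁴)].
d = √[1.45×10²⁷ × 0.62 / (16π × 5.67×10⁻⁸ × (200)⁴)] = 4.45×10¹¹ m = 2.97 AU.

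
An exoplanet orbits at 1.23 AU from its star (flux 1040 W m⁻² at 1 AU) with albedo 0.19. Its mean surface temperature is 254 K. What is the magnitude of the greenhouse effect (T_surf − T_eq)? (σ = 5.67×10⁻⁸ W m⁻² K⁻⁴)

ΔT ≈ 31.4 K

S = 1040/1.23² = 687.4 W m⁻².
T_eq = [S(1−A)/(4σ)]^(1/4) = [687.4×0.81/(4×5.67×10⁻⁸)]^(1/4) = 222.6 K.
ΔT = T_surf − T_eq = 254 − 222.6.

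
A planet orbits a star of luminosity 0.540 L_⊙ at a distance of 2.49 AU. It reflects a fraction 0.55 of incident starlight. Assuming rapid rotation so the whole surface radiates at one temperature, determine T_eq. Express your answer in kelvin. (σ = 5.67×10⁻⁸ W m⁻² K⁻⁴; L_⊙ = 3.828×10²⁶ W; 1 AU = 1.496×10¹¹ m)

T_eq ≈ 124 K

d = 2.49 AU = 3.73×10¹¹ m.
L = 0.540 × 3.828×10²⁶ = 2.07×10²⁶ W.
Flux: S = L/(4πd²) = 2.07×10²⁶/(4π×(3.73×10¹¹)²) = 119 W m⁻².
Energy balance: absorbed = emitted ⇒ πR²·S(1−A) = 4πR²·σT_eq⁴, so T_eq⁴ = S(1−A)/(4σ).
T_eq = [119 × 0.45 / (4 × 5.67×10⁻⁸)]^(1/4) = (2.35×10⁸)^(1/4) = 124 K.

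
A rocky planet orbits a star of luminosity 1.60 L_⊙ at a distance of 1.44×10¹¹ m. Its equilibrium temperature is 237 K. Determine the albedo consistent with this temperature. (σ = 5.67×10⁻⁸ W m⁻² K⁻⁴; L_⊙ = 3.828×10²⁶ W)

L = 1.60 × 3.828×10²⁶ = 6.12×10²⁶ W.
Flux: S = L/(4πd²) = 6.12×10²⁶/(4π×(1.44×10¹¹)²) = 2350 W m⁻².
From T_eq⁴ = S(1−A)/(4σ): 1−A = 4σT_eq⁴/S.
1−A = 4 × 5.67×10⁻⁸ × (237)⁴ / 2350 = 0.304.

A ≈ 0.70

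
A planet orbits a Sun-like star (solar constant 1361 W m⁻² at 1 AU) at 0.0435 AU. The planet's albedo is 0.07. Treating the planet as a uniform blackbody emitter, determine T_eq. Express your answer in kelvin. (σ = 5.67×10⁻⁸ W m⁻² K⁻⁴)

T_eq ≈ 1310 K

Flux at 0.0435 AU: S = 1361/0.0435² = 7.19×10⁵ W m⁻².
Energy balance: absorbed = emitted ⇒ πR²·S(1−A) = 4πR²·σT_eq⁴, so T_eq⁴ = S(1−A)/(4σ).
T_eq = [7.19×10⁵ × 0.93 / (4 × 5.67×10⁻⁸)]^(1/4) = (2.95×10¹²)^(1/4) = 1310 K.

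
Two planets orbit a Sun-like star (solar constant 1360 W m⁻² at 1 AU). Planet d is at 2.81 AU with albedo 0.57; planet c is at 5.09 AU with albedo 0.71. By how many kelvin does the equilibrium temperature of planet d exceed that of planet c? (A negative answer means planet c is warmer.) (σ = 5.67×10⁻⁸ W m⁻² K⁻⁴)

T_eq = [S₀(1−A)/(4σd²)]^(1/4), so T ∝ (1−A)^(1/4) / √d.
T₁ = [1360×0.43/(4×5.67×10⁻⁸×2.81²)]^(1/4) = 134.43 K.
T₂ = [1360×0.29/(4×5.67×10⁻⁸×5.09²)]^(1/4) = 90.51 K.

ΔT ≈ 43.9 K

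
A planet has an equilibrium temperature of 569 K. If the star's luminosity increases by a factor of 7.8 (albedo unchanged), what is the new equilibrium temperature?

T_eq ∝ L^(1/4) · d^(−1/2).
T′ = 569 × 7.8^(1/4) = 951 K.

T_eq ≈ 951 K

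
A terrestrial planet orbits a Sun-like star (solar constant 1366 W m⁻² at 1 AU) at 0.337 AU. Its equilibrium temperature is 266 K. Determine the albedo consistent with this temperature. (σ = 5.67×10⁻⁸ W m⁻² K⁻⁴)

A ≈ 0.91

Flux at 0.337 AU: S = 1366/0.337² = 1.20×10⁴ W m⁻².
From T_eq⁴ = S(1−A)/(4σ): 1−A = 4σT_eq⁴/S.
1−A = 4 × 5.67×10⁻⁸ × (266)⁴ / 1.20×10⁴ = 0.094.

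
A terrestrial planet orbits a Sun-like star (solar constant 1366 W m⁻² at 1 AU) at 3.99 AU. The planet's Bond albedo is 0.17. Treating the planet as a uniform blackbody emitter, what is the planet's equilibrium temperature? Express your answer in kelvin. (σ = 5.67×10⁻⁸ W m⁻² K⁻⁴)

Flux at 3.99 AU: S = 1366/3.99² = 85.8 W m⁻².
Energy balance: absorbed = emitted ⇒ πR²·S(1−A) = 4πR²·σT_eq⁴, so T_eq⁴ = S(1−A)/(4σ).
T_eq = [85.8 × 0.83 / (4 × 5.67×10⁻⁸)]^(1/4) = (3.14×10⁸)^(1/4) = 133 K.

T_eq ≈ 133 K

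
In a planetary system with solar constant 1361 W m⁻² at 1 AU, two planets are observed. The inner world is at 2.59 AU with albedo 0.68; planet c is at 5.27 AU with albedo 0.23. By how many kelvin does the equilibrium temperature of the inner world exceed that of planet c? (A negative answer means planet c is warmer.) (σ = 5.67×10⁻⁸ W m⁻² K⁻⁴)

T_eq = [S₀(1−A)/(4σd²)]^(1/4), so T ∝ (1−A)^(1/4) / √d.
T₁ = [1361×0.32/(4×5.67×10⁻⁸×2.59²)]^(1/4) = 130.07 K.
T₂ = [1361×0.77/(4×5.67×10⁻⁸×5.27²)]^(1/4) = 113.57 K.

ΔT ≈ 16.5 K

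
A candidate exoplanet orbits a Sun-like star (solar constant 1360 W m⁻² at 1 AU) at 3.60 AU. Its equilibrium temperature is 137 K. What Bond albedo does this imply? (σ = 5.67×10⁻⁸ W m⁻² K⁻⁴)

A ≈ 0.24

Flux at 3.60 AU: S = 1360/3.60² = 105 W m⁻².
From T_eq⁴ = S(1−A)/(4σ): 1−A = 4σT_eq⁴/S.
1−A = 4 × 5.67×10⁻⁸ × (137)⁴ / 105 = 0.761.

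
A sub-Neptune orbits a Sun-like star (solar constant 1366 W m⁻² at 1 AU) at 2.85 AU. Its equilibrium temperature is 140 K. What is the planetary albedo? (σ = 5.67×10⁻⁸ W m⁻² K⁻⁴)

Flux at 2.85 AU: S = 1366/2.85² = 168 W m⁻².
From T_eq⁴ = S(1−A)/(4σ): 1−A = 4σT_eq⁴/S.
1−A = 4 × 5.67×10⁻⁸ × (140)⁴ / 168 = 0.518.

A ≈ 0.48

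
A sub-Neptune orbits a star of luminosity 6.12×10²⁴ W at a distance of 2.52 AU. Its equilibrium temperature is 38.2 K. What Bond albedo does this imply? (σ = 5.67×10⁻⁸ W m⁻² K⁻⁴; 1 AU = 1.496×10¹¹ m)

A ≈ 0.86

d = 2.52 AU = 3.77×10¹¹ m.
Flux: S = L/(4πd²) = 6.12×10²⁴/(4π×(3.77×10¹¹)²) = 3.43 W m⁻².
From T_eq⁴ = S(1−A)/(4σ): 1−A = 4σT_eq⁴/S.
1−A = 4 × 5.67×10⁻⁸ × (38.2)⁴ / 3.43 = 0.141.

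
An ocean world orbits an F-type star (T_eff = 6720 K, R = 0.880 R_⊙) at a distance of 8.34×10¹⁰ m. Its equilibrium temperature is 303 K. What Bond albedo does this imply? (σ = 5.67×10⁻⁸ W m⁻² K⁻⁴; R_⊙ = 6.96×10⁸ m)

R_⋆ = 0.880 × 6.96×10⁸ = 6.12×10⁸ m.
L = 4πR_⋆²σT_⋆⁴ = 4π(6.12×10⁸)² × 5.67×10⁻⁸ × (6720)⁴ = 5.45×10²⁶ W.
S = L/(4πd²) = 6240 W m⁻².
From T_eq⁴ = S(1−A)/(4σ): 1−A = 4σT_eq⁴/S.
1−A = 4 × 5.67×10⁻⁸ × (303)⁴ / 6240 = 0.307.

A ≈ 0.69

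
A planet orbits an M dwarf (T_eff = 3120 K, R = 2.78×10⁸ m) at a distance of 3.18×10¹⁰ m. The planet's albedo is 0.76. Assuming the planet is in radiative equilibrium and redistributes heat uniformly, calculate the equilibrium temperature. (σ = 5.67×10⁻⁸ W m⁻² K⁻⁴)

T_eq ≈ 144 K

L = 4πR_⋆²σT_⋆⁴ = 4π(2.78×10⁸)² × 5.67×10⁻⁸ × (3120)⁴ = 5.22×10²⁴ W.
S = L/(4πd²) = 411 W m⁻².
Energy balance: absorbed = emitted ⇒ πR²·S(1−A) = 4πR²·σT_eq⁴, so T_eq⁴ = S(1−A)/(4σ).
T_eq = [411 × 0.24 / (4 × 5.67×10⁻⁸)]^(1/4) = (4.35×10⁸)^(1/4) = 144 K.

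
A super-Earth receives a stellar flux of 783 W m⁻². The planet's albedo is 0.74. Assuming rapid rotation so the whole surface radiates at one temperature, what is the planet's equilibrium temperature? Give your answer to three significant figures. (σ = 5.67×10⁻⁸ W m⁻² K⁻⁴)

T_eq ≈ 173 K

Energy balance: absorbed = emitted ⇒ πR²·S(1−A) = 4πR²·σT_eq⁴, so T_eq⁴ = S(1−A)/(4σ).
T_eq = [783 × 0.26 / (4 × 5.67×10⁻⁸)]^(1/4) = (8.98×10⁸)^(1/4) = 173 K.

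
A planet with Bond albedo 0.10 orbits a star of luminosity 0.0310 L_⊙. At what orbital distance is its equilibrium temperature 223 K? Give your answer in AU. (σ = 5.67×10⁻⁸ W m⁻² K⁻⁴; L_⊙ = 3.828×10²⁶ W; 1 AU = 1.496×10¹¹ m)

d ≈ 0.260 AU

L = 0.0310 × 3.828×10²⁶ = 1.19×10²⁵ W.
From T_eq⁴ = L(1−A)/(16πσd²): d = √[L(1−A)/(16πσT_eq⁴)].
d = √[1.19×10²⁵ × 0.90 / (16π × 5.67×10⁻⁸ × (223)⁴)] = 3.89×10¹⁰ m = 0.260 AU.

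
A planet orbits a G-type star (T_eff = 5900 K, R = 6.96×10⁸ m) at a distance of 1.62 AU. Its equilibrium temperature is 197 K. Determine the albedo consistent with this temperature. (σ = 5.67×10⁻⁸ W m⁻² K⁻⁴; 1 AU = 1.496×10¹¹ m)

A ≈ 0.40

d = 1.62 AU = 2.42×10¹¹ m.
L = 4πR_⋆²σT_⋆⁴ = 4π(6.96×10⁸)² × 5.67×10⁻⁸ × (5900)⁴ = 4.18×10²⁶ W.
S = L/(4πd²) = 567 W m⁻².
From T_eq⁴ = S(1−A)/(4σ): 1−A = 4σT_eq⁴/S.
1−A = 4 × 5.67×10⁻⁸ × (197)⁴ / 567 = 0.603.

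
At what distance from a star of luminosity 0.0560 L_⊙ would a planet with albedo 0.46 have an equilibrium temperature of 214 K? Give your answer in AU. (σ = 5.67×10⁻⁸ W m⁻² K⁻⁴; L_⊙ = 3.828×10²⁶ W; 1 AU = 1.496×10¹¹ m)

d ≈ 0.294 AU

L = 0.0560 × 3.828×10²⁶ = 2.14×10²⁵ W.
From T_eq⁴ = L(1−A)/(16πσd²): d = √[L(1−A)/(16πσT_eq⁴)].
d = √[2.14×10²⁵ × 0.54 / (16π × 5.67×10⁻⁸ × (214)⁴)] = 4.40×10¹⁰ m = 0.294 AU.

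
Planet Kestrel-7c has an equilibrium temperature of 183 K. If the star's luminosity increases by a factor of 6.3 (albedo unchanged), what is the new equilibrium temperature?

T_eq ∝ L^(1/4) · d^(−1/2).
T′ = 183 × 6.3^(1/4) = 290 K.

T_eq ≈ 290 K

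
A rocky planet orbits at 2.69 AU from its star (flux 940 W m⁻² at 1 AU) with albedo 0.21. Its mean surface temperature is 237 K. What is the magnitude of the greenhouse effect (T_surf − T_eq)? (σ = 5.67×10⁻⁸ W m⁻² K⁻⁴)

S = 940/2.69² = 129.9 W m⁻².
T_eq = [S(1−A)/(4σ)]^(1/4) = [129.9×0.79/(4×5.67×10⁻⁸)]^(1/4) = 145.8 K.
ΔT = T_surf − T_eq = 237 − 145.8.

ΔT ≈ 91.2 K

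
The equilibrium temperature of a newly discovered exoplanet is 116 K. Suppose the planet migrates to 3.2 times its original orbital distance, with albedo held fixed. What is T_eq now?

T_eq ≈ 64.8 K

T_eq ∝ L^(1/4) · d^(−1/2).
T′ = 116 / 3.2^(1/2) = 64.8 K.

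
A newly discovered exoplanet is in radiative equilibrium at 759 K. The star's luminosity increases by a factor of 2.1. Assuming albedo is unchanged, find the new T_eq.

T_eq ∝ L^(1/4) · d^(−1/2).
T′ = 759 × 2.1^(1/4) = 914 K.

T_eq ≈ 914 K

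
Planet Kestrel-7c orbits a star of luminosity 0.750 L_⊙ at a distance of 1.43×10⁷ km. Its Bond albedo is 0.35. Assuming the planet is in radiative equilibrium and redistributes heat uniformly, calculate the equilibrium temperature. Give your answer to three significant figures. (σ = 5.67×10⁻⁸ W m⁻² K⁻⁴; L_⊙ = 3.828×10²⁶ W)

d = 1.43×10⁷ km = 1.43×10¹⁰ m.
L = 0.750 × 3.828×10²⁶ = 2.87×10²⁶ W.
Flux: S = L/(4πd²) = 2.87×10²⁶/(4π×(1.43×10¹⁰)²) = 1.12×10⁵ W m⁻².
Energy balance: absorbed = emitted ⇒ πR²·S(1−A) = 4πR²·σT_eq⁴, so T_eq⁴ = S(1−A)/(4σ).
T_eq = [1.12×10⁵ × 0.65 / (4 × 5.67×10⁻⁸)]^(1/4) = (3.20×10¹¹)^(1/4) = 752 K.

T_eq ≈ 752 K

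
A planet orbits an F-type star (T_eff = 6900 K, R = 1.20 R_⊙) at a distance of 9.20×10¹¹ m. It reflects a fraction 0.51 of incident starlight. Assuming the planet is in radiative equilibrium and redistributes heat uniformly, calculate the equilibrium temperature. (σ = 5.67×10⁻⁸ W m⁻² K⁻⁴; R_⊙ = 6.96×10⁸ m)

R_⋆ = 1.20 × 6.96×10⁸ = 8.35×10⁸ m.
L = 4πR_⋆²σT_⋆⁴ = 4π(8.35×10⁸)² × 5.67×10⁻⁸ × (6900)⁴ = 1.13×10²⁷ W.
S = L/(4πd²) = 106 W m⁻².
Energy balance: absorbed = emitted ⇒ πR²·S(1−A) = 4πR²·σT_eq⁴, so T_eq⁴ = S(1−A)/(4σ).
T_eq = [106 × 0.49 / (4 × 5.67×10⁻⁸)]^(1/4) = (2.29×10⁸)^(1/4) = 123 K.

T_eq ≈ 123 K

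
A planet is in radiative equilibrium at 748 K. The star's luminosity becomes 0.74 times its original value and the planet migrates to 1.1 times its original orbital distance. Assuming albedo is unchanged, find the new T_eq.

T_eq ∝ L^(1/4) · d^(−1/2).
T′ = 748 × 0.74^(1/4) / 1.1^(1/2) = 661 K.

T_eq ≈ 661 K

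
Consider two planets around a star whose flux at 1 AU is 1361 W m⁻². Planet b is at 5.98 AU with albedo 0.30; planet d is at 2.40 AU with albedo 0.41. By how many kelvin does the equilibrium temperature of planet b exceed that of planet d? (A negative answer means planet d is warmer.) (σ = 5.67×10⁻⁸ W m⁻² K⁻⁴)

ΔT ≈ -53.4 K

T_eq = [S₀(1−A)/(4σd²)]^(1/4), so T ∝ (1−A)^(1/4) / √d.
T₁ = [1361×0.70/(4×5.67×10⁻⁸×5.98²)]^(1/4) = 104.11 K.
T₂ = [1361×0.59/(4×5.67×10⁻⁸×2.40²)]^(1/4) = 157.46 K.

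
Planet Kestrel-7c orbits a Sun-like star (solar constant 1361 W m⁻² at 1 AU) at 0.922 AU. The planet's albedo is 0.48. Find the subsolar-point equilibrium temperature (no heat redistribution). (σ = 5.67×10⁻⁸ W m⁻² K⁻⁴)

Flux at 0.922 AU: S = 1361/0.922² = 1600 W m⁻².
At the subsolar point the surface absorbs S(1−A) and emits σT⁴ per unit area — no factor of 4, since only the local patch is in balance.
T = [1600 × 0.52 / 5.67×10⁻⁸]^(1/4) = (1.47×10¹⁰)^(1/4) = 348 K.

T_ss ≈ 348 K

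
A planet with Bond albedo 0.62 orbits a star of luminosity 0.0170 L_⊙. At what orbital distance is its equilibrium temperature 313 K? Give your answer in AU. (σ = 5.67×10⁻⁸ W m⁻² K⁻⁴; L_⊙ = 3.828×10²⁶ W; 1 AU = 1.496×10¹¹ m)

L = 0.0170 × 3.828×10²⁶ = 6.51×10²⁴ W.
From T_eq⁴ = L(1−A)/(16πσd²): d = √[L(1−A)/(16πσT_eq⁴)].
d = √[6.51×10²⁴ × 0.38 / (16π × 5.67×10⁻⁸ × (313)⁴)] = 9.51×10⁹ m = 0.0636 AU.

d ≈ 0.0636 AU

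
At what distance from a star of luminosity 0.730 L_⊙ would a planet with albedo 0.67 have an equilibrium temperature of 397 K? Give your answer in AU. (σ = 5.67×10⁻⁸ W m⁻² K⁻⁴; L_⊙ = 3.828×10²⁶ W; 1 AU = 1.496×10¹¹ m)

L = 0.730 × 3.828×10²⁶ = 2.79×10²⁶ W.
From T_eq⁴ = L(1−A)/(16πσd²): d = √[L(1−A)/(16πσT_eq⁴)].
d = √[2.79×10²⁶ × 0.33 / (16π × 5.67×10⁻⁸ × (397)⁴)] = 3.61×10¹⁰ m = 0.241 AU.

d ≈ 0.241 AU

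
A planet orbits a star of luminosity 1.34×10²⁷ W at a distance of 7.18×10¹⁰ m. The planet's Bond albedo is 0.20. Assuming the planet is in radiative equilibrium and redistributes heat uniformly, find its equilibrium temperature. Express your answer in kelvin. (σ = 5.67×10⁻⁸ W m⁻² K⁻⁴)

Flux: S = L/(4πd²) = 1.34×10²⁷/(4π×(7.18×10¹⁰)²) = 2.07×10⁴ W m⁻².
Energy balance: absorbed = emitted ⇒ πR²·S(1−A) = 4πR²·σT_eq⁴, so T_eq⁴ = S(1−A)/(4σ).
T_eq = [2.07×10⁴ × 0.80 / (4 × 5.67×10⁻⁸)]^(1/4) = (7.30×10¹⁰)^(1/4) = 520 K.

T_eq ≈ 520 K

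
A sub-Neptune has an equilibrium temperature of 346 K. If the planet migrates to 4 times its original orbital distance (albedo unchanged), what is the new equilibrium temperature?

T_eq ∝ L^(1/4) · d^(−1/2).
T′ = 346 / 4^(1/2) = 173 K.

T_eq ≈ 173 K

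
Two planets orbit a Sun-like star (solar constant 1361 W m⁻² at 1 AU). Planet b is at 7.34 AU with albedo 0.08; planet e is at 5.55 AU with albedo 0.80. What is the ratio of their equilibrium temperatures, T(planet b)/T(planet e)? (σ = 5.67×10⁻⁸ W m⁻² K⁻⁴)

T_eq = [S₀(1−A)/(4σd²)]^(1/4), so T ∝ (1−A)^(1/4) / √d.
T₁ = [1361×0.92/(4×5.67×10⁻⁸×7.34²)]^(1/4) = 100.61 K.
T₂ = [1361×0.20/(4×5.67×10⁻⁸×5.55²)]^(1/4) = 79.01 K.

T₁/T₂ ≈ 1.273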